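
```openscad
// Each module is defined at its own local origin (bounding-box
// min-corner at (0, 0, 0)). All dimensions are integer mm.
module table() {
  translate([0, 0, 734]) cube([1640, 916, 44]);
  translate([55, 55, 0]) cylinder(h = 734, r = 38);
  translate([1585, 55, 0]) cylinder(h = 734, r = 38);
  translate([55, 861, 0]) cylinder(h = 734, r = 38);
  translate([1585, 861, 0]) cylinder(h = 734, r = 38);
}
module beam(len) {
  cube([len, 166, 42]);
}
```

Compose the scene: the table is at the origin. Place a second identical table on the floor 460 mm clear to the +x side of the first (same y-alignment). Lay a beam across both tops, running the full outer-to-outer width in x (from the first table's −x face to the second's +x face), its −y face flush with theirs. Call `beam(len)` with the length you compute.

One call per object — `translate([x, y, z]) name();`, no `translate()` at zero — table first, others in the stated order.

table();
translate([2100, 0, 0]) table();
translate([0, 0, 778]) beam(3740);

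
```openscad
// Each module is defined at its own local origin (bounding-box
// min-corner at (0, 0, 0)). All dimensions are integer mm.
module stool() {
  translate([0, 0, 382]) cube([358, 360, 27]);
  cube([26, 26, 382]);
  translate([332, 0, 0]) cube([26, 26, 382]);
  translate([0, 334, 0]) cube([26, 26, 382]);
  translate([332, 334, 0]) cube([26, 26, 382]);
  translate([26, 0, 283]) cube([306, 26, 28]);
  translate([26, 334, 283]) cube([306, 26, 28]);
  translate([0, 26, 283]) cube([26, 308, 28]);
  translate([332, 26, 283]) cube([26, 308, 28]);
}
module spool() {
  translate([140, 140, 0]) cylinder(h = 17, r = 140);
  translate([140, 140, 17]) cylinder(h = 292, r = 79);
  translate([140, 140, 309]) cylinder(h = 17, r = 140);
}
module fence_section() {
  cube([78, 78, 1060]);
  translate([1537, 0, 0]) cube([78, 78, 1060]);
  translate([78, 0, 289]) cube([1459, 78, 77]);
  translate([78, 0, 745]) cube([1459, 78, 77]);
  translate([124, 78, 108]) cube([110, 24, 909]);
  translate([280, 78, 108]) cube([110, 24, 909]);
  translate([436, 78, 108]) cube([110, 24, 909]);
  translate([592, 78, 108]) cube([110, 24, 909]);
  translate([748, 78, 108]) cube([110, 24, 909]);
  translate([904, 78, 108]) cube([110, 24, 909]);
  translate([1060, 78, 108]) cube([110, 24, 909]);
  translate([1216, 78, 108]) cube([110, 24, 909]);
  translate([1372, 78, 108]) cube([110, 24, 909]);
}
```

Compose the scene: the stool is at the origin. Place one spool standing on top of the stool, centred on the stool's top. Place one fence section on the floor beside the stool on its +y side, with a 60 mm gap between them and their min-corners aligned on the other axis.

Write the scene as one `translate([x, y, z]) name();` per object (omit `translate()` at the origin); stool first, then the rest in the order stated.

stool();
translate([39, 40, 409]) spool();
translate([0, 420, 0]) fence_section();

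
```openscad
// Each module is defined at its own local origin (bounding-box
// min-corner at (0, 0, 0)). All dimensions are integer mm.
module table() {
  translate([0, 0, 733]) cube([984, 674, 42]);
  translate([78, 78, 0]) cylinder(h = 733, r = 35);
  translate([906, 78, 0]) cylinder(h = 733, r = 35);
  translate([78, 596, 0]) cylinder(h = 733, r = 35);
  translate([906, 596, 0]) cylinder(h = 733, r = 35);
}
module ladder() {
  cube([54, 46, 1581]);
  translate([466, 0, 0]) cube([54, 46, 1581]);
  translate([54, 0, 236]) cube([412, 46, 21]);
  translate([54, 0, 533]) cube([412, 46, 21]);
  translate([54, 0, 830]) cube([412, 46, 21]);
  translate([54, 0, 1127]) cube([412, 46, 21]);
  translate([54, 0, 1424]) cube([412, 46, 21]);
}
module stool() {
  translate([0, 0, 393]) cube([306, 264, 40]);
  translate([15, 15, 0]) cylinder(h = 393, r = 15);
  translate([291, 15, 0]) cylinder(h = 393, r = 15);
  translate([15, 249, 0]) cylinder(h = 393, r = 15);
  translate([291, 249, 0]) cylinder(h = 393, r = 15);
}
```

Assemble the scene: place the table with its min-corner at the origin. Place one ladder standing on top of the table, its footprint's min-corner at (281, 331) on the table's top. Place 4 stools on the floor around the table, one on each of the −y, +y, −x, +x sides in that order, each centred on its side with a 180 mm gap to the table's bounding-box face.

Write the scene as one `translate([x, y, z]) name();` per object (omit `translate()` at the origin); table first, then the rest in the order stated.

table();
translate([281, 331, 775]) ladder();
translate([339, -444, 0]) stool();
translate([339, 854, 0]) stool();
translate([-486, 205, 0]) stool();
translate([1164, 205, 0]) stool();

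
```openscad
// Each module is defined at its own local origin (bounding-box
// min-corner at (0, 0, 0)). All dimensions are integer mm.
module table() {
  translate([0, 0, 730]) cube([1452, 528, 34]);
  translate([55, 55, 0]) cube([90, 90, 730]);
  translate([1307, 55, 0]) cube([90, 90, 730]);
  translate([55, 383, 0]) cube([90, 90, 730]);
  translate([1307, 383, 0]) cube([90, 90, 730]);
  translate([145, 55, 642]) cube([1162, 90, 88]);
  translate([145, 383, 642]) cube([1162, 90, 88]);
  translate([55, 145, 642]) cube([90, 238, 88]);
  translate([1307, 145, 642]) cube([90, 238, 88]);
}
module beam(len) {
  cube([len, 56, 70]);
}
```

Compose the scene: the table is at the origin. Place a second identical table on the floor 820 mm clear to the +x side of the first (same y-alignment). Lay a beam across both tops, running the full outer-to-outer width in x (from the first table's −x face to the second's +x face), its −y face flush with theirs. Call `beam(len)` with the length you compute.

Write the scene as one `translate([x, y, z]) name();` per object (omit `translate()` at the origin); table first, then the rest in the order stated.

table();
translate([2272, 0, 0]) table();
translate([0, 0, 764]) beam(3724);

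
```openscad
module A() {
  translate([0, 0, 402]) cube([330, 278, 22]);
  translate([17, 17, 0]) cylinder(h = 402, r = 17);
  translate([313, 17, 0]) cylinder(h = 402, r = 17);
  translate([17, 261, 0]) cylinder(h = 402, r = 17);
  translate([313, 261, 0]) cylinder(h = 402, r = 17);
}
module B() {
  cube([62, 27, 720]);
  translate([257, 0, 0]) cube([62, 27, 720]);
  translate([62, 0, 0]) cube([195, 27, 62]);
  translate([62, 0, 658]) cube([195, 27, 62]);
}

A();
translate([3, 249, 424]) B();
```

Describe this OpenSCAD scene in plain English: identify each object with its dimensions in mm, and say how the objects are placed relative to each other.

A is a simple wooden stool: a rectangular seat 330 mm (x) by 278 mm (y), 22 mm thick, top face at z = 424 mm, on four round legs, each 34 mm in diameter. The legs rest on z = 0, each leg's axis is inset half a diameter from the nearest pair of seat edges (so the leg's bounding box is flush with the corner).

B is a rectangular picture frame lying in the x–z plane (depth along y). The opening is 195 mm wide (x) by 596 mm tall (z), surrounded by a border 62 mm wide on all four sides. The frame is 27 mm deep and is made of two full-height vertical stiles with two horizontal rails fitted between them.

The picture frame is on top of the stool.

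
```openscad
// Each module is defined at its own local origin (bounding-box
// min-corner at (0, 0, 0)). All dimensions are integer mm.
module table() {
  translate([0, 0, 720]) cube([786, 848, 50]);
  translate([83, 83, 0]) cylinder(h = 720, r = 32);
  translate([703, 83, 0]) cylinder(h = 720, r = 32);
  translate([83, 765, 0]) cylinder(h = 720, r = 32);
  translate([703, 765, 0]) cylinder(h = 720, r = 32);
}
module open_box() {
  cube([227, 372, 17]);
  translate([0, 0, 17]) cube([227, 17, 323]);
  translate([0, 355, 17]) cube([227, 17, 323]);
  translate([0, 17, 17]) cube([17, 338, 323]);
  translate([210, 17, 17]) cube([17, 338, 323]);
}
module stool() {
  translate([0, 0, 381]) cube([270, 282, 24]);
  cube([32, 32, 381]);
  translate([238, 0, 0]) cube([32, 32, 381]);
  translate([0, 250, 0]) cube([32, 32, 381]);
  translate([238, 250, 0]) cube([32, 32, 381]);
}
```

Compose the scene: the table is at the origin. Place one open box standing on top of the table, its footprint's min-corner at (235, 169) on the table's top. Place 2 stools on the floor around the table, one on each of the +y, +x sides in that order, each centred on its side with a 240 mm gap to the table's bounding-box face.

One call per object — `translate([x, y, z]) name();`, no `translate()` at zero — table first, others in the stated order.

table();
translate([235, 169, 770]) open_box();
translate([258, 1088, 0]) stool();
translate([1026, 283, 0]) stool();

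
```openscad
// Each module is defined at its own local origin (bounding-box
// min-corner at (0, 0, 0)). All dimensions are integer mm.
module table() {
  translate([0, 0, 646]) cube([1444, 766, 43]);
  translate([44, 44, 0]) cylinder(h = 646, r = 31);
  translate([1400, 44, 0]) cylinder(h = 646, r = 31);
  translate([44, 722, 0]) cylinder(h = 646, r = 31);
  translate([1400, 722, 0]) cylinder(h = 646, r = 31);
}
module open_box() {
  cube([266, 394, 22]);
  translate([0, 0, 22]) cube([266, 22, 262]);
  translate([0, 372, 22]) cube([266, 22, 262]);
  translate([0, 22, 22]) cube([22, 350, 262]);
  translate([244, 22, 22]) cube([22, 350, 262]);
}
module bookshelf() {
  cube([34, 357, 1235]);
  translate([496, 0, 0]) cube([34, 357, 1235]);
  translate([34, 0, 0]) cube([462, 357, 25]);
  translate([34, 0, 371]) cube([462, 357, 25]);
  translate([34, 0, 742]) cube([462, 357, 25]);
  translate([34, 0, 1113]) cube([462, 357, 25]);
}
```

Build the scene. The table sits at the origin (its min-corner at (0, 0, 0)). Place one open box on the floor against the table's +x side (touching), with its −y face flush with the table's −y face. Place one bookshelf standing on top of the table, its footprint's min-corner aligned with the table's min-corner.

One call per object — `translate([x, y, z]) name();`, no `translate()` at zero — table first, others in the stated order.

table();
translate([1444, 0, 0]) open_box();
translate([0, 0, 689]) bookshelf();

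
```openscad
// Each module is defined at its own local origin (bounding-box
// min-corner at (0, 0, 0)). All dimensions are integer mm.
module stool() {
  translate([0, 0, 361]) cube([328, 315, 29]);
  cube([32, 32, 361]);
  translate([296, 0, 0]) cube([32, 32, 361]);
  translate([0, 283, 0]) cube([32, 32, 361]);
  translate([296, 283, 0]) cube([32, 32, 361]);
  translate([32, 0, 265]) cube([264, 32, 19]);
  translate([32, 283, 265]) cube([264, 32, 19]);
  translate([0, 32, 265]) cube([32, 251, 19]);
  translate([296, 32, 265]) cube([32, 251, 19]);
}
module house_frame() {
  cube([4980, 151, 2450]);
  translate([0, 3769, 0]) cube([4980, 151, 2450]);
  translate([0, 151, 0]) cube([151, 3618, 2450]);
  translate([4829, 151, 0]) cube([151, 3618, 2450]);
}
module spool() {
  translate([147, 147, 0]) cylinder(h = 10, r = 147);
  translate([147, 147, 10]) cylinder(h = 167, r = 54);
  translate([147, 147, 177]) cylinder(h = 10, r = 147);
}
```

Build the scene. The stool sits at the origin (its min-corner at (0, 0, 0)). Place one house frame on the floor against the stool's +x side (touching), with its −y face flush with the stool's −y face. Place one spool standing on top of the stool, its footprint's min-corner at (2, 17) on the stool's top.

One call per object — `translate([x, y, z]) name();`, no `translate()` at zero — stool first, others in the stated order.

stool();
translate([328, 0, 0]) house_frame();
translate([2, 17, 390]) spool();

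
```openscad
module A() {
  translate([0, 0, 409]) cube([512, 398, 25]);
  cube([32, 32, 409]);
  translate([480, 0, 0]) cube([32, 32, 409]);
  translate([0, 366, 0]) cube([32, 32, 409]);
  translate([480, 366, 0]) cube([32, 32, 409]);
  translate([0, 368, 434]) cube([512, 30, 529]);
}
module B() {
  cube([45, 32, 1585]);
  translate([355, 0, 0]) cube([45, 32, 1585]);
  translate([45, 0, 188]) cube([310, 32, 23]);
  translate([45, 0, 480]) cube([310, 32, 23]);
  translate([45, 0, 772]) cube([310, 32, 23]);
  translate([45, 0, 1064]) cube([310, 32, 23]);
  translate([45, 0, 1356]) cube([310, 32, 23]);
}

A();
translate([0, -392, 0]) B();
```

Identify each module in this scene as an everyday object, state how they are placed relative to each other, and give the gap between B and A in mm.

The ladder's nearest face is 360 mm from the chair's −y face.

A is a chair. B is a ladder. The ladder is on the floor beside the chair on its −y side. The gap between the ladder and the chair is 360 mm.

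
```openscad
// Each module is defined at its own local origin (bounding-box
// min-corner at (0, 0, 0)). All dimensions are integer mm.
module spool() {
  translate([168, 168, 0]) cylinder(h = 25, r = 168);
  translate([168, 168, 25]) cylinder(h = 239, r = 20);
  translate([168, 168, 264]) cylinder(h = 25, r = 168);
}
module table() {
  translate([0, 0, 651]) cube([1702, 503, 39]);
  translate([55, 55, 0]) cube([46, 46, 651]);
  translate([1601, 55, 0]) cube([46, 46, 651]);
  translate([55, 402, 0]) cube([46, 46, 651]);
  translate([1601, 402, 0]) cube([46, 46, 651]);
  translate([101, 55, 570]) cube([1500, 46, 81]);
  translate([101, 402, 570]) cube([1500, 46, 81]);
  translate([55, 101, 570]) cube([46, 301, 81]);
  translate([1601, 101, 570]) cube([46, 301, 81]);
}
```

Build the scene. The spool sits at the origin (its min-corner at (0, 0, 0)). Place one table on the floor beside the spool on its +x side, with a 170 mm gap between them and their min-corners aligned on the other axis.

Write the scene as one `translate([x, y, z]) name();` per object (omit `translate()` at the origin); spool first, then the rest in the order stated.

spool();
translate([506, 0, 0]) table();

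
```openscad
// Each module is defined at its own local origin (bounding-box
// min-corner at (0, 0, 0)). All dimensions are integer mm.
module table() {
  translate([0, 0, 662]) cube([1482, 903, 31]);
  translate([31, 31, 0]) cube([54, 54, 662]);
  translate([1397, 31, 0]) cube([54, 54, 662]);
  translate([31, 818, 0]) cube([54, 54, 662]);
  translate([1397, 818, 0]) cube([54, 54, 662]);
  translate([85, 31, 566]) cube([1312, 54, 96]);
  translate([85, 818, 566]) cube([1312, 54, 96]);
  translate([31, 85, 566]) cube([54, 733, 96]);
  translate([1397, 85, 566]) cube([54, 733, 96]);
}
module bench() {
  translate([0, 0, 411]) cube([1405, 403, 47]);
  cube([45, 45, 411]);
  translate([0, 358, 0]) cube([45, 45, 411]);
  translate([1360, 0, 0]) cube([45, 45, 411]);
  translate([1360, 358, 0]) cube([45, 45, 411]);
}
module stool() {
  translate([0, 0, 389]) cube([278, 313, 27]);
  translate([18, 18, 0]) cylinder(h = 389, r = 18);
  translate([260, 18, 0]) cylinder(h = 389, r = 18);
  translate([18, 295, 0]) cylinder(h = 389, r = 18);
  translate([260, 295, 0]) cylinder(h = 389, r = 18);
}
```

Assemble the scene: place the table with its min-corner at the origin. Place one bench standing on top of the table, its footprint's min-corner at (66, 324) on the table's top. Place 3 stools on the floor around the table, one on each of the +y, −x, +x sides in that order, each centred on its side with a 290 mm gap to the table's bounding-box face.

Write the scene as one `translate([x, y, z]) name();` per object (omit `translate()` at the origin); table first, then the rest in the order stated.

table();
translate([66, 324, 693]) bench();
translate([602, 1193, 0]) stool();
translate([-568, 295, 0]) stool();
translate([1772, 295, 0]) stool();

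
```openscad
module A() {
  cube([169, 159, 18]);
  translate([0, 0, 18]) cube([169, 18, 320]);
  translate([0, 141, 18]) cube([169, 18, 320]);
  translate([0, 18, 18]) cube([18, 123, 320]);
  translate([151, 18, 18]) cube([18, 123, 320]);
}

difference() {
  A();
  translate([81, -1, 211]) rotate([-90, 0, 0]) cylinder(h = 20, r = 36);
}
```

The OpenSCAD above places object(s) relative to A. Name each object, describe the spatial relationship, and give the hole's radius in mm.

The subtracted cylinder has r = 36 mm.

A is an open box. The open box has a circular hole through its front wall. The hole's radius is 36 mm.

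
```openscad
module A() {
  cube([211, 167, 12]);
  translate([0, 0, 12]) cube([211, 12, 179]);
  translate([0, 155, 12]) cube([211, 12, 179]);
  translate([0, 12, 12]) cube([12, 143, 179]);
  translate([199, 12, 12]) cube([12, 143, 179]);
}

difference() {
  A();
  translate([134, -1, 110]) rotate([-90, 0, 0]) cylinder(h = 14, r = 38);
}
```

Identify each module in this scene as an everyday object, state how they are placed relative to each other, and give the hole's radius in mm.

A is an open box. The open box has a circular hole through its front wall. The hole's radius is 38 mm.

The subtracted cylinder has r = 38 mm.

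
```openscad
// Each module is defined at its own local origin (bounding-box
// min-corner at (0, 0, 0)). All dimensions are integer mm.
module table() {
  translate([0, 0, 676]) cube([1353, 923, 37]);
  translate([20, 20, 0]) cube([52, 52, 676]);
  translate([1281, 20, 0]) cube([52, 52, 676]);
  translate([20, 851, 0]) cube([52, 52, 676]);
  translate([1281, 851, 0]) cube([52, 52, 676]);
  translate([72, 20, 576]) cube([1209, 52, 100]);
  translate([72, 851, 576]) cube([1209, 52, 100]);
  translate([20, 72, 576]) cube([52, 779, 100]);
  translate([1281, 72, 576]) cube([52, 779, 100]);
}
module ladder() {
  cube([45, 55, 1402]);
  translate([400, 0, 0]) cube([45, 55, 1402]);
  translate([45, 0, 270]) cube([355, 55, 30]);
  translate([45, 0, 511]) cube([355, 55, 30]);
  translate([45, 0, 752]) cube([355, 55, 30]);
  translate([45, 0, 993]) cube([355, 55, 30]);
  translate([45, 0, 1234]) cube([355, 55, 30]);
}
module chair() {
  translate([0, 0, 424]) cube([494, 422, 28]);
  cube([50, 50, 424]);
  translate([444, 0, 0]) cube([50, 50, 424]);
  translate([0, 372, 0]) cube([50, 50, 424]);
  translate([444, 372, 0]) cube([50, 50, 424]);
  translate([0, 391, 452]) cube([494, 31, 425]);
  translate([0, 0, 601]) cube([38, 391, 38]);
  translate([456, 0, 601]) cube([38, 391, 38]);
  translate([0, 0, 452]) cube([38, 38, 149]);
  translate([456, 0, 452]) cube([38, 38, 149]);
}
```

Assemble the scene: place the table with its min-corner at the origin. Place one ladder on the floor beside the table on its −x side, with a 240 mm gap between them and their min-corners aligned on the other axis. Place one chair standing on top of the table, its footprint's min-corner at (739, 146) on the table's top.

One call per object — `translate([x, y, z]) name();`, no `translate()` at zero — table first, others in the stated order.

table();
translate([-685, 0, 0]) ladder();
translate([739, 146, 713]) chair();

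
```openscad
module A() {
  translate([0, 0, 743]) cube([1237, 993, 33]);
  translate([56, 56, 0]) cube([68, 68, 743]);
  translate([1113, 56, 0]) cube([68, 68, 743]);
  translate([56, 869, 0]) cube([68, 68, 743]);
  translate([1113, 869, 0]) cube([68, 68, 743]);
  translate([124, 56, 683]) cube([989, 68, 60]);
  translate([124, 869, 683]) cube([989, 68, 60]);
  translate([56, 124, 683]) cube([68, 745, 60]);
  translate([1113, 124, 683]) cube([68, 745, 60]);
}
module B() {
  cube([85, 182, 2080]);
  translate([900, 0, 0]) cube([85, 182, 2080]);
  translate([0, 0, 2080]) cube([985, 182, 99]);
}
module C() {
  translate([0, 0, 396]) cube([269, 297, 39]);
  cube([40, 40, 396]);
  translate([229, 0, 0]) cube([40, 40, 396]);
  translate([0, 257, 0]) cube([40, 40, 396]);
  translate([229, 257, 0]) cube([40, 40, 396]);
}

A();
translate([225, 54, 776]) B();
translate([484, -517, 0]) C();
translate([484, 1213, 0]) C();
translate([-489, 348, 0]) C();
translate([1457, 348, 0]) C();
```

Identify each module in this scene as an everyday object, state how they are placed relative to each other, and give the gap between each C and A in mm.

Each stool's nearest face is 220 mm from the table's bounding box.

A is a table. B is a door frame. C is a stool. The door frame is on top of the table. Four stools sit around the table at the −y, +y, −x, +x sides. The gap between each stool and the table is 220 mm.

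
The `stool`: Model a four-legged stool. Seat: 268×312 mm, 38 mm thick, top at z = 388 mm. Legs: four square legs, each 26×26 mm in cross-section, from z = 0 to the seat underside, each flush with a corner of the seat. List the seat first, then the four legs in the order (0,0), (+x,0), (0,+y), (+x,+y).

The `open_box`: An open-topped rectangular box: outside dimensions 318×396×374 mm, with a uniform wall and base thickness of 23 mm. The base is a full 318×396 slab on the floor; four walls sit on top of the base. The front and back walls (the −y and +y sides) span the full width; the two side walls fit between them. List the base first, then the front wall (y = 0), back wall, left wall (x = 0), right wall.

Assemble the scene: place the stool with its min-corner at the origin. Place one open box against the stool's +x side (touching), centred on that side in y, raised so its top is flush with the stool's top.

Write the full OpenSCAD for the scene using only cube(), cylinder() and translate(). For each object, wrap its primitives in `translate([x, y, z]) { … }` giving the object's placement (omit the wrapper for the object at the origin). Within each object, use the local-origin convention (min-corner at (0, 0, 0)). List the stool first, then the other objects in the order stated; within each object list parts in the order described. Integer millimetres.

translate([0, 0, 350]) cube([268, 312, 38]);
cube([26, 26, 350]);
translate([242, 0, 0]) cube([26, 26, 350]);
translate([0, 286, 0]) cube([26, 26, 350]);
translate([242, 286, 0]) cube([26, 26, 350]);
translate([268, -42, 14]) {
  cube([318, 396, 23]);
  translate([0, 0, 23]) cube([318, 23, 351]);
  translate([0, 373, 23]) cube([318, 23, 351]);
  translate([0, 23, 23]) cube([23, 350, 351]);
  translate([295, 23, 23]) cube([23, 350, 351]);
}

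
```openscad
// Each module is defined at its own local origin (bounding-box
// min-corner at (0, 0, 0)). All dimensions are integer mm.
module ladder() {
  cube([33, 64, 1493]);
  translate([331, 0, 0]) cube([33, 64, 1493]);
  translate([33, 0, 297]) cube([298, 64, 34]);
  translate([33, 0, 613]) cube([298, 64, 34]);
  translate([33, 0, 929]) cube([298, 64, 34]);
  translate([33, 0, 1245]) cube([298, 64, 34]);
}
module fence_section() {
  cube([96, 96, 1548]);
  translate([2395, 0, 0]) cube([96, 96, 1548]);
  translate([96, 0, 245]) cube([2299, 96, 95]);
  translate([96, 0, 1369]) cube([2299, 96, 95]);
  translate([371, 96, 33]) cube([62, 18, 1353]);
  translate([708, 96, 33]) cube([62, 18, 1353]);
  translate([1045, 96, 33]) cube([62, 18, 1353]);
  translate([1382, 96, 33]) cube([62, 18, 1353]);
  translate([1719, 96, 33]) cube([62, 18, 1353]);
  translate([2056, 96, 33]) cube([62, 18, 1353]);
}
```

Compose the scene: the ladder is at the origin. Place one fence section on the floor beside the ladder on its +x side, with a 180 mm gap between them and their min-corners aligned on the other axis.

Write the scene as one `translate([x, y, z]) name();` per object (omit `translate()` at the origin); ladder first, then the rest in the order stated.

ladder();
translate([544, 0, 0]) fence_section();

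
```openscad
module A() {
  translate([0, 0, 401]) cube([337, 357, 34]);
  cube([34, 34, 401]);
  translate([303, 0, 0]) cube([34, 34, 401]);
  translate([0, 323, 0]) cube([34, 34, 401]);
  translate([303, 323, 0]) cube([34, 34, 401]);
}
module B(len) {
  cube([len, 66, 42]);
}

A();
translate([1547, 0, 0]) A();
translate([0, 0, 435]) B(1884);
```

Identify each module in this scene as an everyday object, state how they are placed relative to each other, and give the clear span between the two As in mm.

Second stool starts at x = 1547; first ends at x = 337; clear span = 1547 − 337 = 1210 mm.

A is a stool. B is a beam. A beam spans the tops of two stools. The clear span between the two stools is 1210 mm.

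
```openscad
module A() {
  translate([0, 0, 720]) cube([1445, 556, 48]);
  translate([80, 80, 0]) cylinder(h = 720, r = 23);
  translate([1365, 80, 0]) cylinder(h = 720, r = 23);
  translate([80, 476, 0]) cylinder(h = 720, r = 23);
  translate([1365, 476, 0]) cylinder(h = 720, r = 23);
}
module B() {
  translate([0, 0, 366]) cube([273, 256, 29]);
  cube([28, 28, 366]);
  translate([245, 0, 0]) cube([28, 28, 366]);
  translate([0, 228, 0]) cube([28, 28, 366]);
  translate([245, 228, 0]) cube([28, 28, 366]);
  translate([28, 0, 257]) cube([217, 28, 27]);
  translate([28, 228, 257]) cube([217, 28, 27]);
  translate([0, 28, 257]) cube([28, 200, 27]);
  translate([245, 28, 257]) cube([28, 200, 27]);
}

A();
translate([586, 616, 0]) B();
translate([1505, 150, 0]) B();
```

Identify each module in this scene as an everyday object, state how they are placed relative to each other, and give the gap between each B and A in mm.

A is a table. B is a stool. Two stools sit around the table at the +y, +x sides. The gap between each stool and the table is 60 mm.

Each stool's nearest face is 60 mm from the table's bounding box.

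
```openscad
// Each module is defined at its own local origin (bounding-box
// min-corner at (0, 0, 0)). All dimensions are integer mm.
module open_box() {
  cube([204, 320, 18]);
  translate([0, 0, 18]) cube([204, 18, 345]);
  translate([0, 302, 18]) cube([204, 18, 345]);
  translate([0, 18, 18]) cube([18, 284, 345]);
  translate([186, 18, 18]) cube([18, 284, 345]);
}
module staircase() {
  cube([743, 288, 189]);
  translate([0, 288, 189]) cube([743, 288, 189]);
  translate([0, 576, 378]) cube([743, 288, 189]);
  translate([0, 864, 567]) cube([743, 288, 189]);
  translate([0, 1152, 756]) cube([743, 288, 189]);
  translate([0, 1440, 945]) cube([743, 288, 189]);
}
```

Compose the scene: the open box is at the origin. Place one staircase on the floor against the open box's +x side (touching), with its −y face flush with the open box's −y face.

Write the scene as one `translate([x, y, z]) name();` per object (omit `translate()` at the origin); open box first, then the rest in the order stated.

open_box();
translate([204, 0, 0]) staircase();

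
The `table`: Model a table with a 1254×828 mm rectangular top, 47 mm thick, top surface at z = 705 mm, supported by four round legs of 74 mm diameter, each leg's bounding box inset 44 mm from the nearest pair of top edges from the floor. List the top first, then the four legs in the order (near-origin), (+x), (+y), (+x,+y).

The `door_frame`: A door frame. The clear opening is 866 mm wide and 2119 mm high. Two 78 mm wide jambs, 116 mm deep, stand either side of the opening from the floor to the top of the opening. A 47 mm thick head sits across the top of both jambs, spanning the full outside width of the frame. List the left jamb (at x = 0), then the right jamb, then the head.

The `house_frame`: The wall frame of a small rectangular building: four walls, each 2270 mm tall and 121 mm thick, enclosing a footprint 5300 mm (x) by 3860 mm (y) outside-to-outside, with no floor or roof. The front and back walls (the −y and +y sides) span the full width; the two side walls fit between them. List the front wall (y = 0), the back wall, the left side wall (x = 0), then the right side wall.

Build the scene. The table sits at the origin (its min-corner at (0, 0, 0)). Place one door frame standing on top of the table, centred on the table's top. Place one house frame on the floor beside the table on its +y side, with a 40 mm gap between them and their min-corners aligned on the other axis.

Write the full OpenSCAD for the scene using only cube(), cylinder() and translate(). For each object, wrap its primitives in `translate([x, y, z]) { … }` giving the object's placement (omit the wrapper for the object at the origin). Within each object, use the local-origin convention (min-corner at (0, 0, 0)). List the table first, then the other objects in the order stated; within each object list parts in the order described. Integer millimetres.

translate([0, 0, 658]) cube([1254, 828, 47]);
translate([81, 81, 0]) cylinder(h = 658, r = 37);
translate([1173, 81, 0]) cylinder(h = 658, r = 37);
translate([81, 747, 0]) cylinder(h = 658, r = 37);
translate([1173, 747, 0]) cylinder(h = 658, r = 37);
translate([116, 356, 705]) {
  cube([78, 116, 2119]);
  translate([944, 0, 0]) cube([78, 116, 2119]);
  translate([0, 0, 2119]) cube([1022, 116, 47]);
}
translate([0, 868, 0]) {
  cube([5300, 121, 2270]);
  translate([0, 3739, 0]) cube([5300, 121, 2270]);
  translate([0, 121, 0]) cube([121, 3618, 2270]);
  translate([5179, 121, 0]) cube([121, 3618, 2270]);
}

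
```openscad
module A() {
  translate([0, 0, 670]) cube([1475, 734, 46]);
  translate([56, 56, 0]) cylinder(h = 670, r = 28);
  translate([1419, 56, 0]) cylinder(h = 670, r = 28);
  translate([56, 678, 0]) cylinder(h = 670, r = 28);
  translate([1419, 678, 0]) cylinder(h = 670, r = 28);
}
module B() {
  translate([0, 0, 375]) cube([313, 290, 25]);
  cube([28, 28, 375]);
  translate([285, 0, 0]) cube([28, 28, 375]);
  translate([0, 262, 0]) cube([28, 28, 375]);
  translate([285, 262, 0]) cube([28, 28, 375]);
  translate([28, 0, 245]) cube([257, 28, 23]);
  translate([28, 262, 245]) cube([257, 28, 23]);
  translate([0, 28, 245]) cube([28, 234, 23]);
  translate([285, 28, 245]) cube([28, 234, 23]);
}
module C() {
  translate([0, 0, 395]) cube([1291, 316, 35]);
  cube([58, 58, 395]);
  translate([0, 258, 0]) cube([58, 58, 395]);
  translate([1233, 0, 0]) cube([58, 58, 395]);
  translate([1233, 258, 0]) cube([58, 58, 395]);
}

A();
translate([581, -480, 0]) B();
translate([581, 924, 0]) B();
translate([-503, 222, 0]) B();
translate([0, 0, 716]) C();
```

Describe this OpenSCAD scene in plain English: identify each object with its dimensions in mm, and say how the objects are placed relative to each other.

A is a table with a 1475×734 mm rectangular top, 46 mm thick, top surface at z = 716 mm, supported by four round legs of 56 mm diameter, each leg's bounding box inset 28 mm from the nearest pair of top edges, running from the floor.

B is a four-legged stool. The seat is a 313×290×25 mm slab whose top surface is at z = 400 mm; four square legs, each 28×28 mm in cross-section, run from the floor (z = 0) to the underside of the seat, each flush with a corner of the seat. Four stretchers, 28 mm wide and 23 mm tall, connect adjacent legs with their undersides at z = 245 mm, each running between the inner faces of the legs it joins and aligned with the legs' outer faces on the other axis.

C is a bench: a 1291×316 mm seat slab, 35 mm thick, top at z = 430 mm, on four 58×58 mm square legs flush with the seat corners and standing on z = 0.

Three stools sit around the table at the −y, +y, −x sides. The bench is on top of the table.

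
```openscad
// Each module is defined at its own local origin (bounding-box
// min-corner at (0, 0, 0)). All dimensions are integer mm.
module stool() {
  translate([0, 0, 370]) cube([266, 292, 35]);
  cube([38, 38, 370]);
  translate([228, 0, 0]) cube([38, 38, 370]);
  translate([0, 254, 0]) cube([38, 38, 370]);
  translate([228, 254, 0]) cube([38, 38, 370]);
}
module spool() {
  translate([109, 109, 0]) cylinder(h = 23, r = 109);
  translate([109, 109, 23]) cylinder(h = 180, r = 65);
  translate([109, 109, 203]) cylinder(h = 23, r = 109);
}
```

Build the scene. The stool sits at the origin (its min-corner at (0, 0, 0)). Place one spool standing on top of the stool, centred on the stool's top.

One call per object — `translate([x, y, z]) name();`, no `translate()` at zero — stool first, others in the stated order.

stool();
translate([24, 37, 405]) spool();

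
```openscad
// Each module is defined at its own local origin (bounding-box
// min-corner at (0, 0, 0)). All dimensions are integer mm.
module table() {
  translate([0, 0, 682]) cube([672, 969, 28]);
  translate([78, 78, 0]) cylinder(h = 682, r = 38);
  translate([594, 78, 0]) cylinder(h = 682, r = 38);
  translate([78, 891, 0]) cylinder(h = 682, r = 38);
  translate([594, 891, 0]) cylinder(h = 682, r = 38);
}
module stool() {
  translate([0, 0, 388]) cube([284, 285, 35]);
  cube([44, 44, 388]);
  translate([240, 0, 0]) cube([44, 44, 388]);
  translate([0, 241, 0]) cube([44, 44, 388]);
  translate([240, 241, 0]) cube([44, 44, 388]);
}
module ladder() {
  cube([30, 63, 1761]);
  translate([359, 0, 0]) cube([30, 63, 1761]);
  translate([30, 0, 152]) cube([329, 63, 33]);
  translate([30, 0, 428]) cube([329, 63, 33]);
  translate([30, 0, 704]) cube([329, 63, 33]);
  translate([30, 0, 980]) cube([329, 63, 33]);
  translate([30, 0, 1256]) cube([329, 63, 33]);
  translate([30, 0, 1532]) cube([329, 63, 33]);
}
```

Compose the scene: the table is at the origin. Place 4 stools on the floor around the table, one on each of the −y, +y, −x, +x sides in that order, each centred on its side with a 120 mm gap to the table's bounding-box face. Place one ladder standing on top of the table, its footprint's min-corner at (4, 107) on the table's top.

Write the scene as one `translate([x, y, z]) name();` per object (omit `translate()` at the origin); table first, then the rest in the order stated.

table();
translate([194, -405, 0]) stool();
translate([194, 1089, 0]) stool();
translate([-404, 342, 0]) stool();
translate([792, 342, 0]) stool();
translate([4, 107, 710]) ladder();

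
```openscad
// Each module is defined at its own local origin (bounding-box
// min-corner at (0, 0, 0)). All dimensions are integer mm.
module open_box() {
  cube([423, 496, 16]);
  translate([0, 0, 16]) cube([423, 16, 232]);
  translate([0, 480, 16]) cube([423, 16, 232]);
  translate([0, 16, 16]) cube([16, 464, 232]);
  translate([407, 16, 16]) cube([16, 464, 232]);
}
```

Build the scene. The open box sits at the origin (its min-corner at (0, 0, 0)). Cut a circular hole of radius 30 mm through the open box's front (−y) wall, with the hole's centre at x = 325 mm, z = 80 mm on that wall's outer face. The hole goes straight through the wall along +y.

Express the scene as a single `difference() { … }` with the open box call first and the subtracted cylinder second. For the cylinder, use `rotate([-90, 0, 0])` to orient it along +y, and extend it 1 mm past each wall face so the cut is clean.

difference() {
  open_box();
  translate([325, -1, 80]) rotate([-90, 0, 0]) cylinder(h = 18, r = 30);
}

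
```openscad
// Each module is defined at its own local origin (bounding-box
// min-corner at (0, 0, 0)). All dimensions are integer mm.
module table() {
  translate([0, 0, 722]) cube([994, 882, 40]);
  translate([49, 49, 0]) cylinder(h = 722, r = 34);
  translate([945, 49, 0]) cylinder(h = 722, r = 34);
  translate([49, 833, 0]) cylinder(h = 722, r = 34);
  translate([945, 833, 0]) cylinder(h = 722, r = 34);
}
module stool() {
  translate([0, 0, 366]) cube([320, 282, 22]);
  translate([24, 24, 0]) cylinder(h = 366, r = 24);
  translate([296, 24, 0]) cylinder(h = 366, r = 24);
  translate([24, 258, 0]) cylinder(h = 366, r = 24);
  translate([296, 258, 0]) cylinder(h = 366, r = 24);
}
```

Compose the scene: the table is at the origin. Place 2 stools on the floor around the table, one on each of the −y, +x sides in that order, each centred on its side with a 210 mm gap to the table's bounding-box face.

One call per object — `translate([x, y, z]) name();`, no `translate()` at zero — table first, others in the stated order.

table();
translate([337, -492, 0]) stool();
translate([1204, 300, 0]) stool();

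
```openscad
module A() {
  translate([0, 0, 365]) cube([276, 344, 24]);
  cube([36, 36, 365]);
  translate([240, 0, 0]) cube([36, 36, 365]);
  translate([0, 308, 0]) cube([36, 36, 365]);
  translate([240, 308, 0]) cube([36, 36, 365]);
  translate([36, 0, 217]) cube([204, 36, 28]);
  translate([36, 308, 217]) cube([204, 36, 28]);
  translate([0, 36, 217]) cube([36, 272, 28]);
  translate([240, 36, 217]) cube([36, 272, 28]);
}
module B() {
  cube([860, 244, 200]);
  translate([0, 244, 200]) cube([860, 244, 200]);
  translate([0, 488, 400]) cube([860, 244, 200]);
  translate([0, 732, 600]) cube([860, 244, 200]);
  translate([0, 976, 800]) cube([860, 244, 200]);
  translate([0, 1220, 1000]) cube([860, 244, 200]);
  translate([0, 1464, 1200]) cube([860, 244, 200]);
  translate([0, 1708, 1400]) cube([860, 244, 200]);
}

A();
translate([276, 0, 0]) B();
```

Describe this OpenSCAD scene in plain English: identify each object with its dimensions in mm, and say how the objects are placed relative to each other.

A is a four-legged stool. The seat is a 276×344×24 mm slab whose top surface is at z = 389 mm; four square legs, each 36×36 mm in cross-section, run from the floor (z = 0) to the underside of the seat, each flush with a corner of the seat. Four stretchers, 36 mm wide and 28 mm tall, connect adjacent legs with their undersides at z = 217 mm, each running between the inner faces of the legs it joins and aligned with the legs' outer faces on the other axis.

B is a run of 8 identical solid stair steps. Each tread is 860×244 mm and each step block is 200 mm high. Step 1 rests on the floor; step k is offset from step 1 by (k−1)×244 mm in y and (k−1)×200 mm in z.

The staircase is against the stool's +x side, with their −y faces flush.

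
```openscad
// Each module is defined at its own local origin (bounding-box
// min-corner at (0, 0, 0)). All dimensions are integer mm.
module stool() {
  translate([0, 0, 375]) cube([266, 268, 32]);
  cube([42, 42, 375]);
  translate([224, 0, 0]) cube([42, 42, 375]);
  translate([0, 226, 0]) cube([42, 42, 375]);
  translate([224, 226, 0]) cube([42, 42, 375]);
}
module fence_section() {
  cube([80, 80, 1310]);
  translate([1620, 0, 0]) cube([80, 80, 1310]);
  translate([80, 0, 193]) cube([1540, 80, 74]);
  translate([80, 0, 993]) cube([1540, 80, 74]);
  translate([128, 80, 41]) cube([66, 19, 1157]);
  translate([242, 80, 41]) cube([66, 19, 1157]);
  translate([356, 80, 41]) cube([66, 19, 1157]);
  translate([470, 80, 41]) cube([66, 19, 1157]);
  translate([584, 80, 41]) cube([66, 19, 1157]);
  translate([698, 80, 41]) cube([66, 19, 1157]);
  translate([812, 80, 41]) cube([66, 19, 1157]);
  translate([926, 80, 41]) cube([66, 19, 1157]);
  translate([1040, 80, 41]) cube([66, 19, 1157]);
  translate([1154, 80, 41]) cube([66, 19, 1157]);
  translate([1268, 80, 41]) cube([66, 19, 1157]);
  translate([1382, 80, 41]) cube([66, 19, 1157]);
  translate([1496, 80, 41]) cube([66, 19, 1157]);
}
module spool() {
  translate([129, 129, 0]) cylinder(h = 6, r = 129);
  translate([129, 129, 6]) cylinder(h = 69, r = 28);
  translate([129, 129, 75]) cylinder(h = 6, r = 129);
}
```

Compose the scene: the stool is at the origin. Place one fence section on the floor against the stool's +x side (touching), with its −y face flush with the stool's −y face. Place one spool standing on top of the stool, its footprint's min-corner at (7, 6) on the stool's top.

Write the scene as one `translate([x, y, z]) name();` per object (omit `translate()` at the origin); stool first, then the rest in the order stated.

stool();
translate([266, 0, 0]) fence_section();
translate([7, 6, 407]) spool();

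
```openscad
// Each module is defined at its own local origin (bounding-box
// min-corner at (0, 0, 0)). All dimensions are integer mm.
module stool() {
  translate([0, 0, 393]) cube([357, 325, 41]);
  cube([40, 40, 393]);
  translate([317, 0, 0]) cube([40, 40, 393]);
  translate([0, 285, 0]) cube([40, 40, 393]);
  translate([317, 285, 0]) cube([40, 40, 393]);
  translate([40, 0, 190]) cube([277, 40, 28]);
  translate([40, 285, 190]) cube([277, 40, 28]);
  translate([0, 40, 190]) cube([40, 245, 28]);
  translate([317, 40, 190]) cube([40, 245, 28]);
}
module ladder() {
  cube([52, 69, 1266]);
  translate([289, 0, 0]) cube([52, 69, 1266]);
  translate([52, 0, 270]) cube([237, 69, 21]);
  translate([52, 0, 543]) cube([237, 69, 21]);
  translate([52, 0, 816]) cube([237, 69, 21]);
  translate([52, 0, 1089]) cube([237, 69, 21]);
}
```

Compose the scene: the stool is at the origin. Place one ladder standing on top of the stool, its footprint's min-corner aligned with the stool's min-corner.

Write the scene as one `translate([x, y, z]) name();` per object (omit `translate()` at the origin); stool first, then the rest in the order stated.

stool();
translate([0, 0, 434]) ladder();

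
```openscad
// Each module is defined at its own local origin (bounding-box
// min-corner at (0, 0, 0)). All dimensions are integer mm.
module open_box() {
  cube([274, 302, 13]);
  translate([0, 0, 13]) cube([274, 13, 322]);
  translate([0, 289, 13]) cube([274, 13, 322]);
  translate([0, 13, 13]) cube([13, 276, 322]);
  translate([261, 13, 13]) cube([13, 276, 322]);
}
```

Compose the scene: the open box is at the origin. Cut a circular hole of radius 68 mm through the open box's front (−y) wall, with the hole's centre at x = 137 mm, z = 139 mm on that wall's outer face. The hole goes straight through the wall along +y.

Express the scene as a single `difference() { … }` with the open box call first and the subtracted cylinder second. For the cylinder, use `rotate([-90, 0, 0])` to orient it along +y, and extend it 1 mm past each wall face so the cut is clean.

difference() {
  open_box();
  translate([137, -1, 139]) rotate([-90, 0, 0]) cylinder(h = 15, r = 68);
}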